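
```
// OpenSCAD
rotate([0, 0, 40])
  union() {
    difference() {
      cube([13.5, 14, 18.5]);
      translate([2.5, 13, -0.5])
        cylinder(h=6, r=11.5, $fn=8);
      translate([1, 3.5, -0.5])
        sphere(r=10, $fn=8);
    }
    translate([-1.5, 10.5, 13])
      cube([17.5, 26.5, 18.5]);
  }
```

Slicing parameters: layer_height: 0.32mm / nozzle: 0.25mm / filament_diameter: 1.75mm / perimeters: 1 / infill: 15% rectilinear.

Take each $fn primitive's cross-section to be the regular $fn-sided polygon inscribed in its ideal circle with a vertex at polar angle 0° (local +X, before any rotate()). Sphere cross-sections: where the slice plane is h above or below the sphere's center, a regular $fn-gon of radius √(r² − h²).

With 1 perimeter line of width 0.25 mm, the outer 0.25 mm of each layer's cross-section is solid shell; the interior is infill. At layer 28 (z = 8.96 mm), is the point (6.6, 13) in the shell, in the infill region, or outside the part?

At z = 8.96 mm: the cube (footprint 13.5×14) is included at this height; the cylinder at (2.5, 13) does not reach this height (z outside [-0.5, 5.5]); the sphere at (1, 3.5): section is a regular 8-gon, circumradius = √(r²−h²) = √(10²−9.46²) = 3.242; Taking the first minus the rest: starting from the 13.5×14 cube, the r=10 sphere at (1, 3.5) partially overlaps it — only the 20.93 mm² overlap (of its 29.72 mm²) is removed, clipping the outline — 1 connected region; the cube at (-1.5, 10.5) is absent (z outside [13, 31.5]); Taking the union: only that combined region is present, so the union is just that shape — 1 connected region; (rotated 40° about Z; rotation is an isometry so areas/perimeters/island counts are preserved). Overall, the cross-section is a single solid region. Undo the 40° rotation: the query point maps to (13.412, 5.716) in the un-rotated model frame. The nearest boundary edge runs (13.50, 14.00)→(13.50, 0.00); distance from the point to it = 0.09 mm. The point is inside the cross-section, 0.09 mm from the nearest boundary — within the 0.25 mm shell band (1 × 0.25).

shell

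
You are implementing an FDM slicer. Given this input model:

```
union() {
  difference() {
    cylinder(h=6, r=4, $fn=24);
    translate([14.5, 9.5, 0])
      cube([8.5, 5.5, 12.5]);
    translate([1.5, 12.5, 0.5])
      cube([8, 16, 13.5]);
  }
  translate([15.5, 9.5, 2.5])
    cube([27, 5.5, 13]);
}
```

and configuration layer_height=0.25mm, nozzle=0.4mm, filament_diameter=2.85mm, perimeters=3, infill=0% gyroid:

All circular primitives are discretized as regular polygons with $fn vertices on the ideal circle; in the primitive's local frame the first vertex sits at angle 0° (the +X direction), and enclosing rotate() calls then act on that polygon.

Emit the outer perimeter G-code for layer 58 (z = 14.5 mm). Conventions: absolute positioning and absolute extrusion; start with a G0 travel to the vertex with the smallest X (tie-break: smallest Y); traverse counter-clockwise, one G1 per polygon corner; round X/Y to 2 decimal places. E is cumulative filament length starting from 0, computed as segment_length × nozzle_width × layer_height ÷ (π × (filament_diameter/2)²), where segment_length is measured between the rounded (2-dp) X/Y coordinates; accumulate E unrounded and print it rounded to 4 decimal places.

At z = 14.5 mm: the cylinder does not reach this height (z outside [0, 6]); the cube at (14.5, 9.5) is not intersected at this z (z outside [0, 12.5]); the cube at (1.5, 12.5) is absent (z outside [0.5, 14]); After the difference (first − rest): the first operand is absent here, so nothing remains; the cube at (15.5, 9.5) (footprint 27×5.5) is included at this height; Combining (union): only the 27×5.5 cube at (15.5, 9.5) is present, so the union is just that shape — 1 connected region. The outline is a single polygon with 4 vertices. Extrusion per mm of travel: 0.4 × 0.25 / (π × 1.425²) = 0.015675. Accumulating E over each segment gives final E = 1.0189.

G0 X15.50 Y9.50 Z14.50
G1 X42.50 Y9.50 E0.4232
G1 X42.50 Y15.00 E0.5095
G1 X15.50 Y15.00 E0.9327
G1 X15.50 Y9.50 E1.0189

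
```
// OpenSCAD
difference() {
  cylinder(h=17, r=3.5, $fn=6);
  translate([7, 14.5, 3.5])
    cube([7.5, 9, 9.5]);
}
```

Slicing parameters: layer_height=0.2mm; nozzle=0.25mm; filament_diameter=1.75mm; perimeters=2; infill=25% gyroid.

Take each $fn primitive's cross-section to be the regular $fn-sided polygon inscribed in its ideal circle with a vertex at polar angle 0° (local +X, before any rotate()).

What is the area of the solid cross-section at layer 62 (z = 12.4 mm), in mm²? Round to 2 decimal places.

At z = 12.4 mm: the r=3.5 cylinder gives a regular 6-gon of circumradius 3.5 (constant along its height) (area = (6/2)·3.500²·sin(360°/6) = 31.83 mm²); the cube at (7, 14.5) (footprint 7.5×9) is included at this height (area 67.50 mm²); Taking the first minus the rest: starting from the r=3.5 cylinder (31.83 mm²), the 7.5×9 cube at (7, 14.5) misses the remaining region (no effect) — area = 31.83 mm². Overall, the cross-section is a single solid region. Net area = 31.83 mm².

31.83 mm²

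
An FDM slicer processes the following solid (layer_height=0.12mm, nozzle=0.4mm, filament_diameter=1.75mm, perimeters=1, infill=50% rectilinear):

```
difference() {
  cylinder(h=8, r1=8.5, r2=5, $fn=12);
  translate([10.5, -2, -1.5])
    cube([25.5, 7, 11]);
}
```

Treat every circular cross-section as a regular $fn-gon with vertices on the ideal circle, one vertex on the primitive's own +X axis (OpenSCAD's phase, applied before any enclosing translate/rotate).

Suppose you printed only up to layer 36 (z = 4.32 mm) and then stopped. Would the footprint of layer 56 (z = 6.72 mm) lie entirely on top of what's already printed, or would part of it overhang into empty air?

Compare the two slices. At z = 4.32: the cone: at t=0.540 of its height the radius interpolates to r₁+(r₂−r₁)t = 6.610, giving a regular 12-gon of that circumradius (area = (12/2)·6.610²·sin(360°/12) = 131.08 mm²); the cube at (10.5, -2) (footprint 25.5×7) is included at this height (area 178.50 mm²); After the difference (first − rest): starting from the cone (131.08 mm²), the 25.5×7 cube at (10.5, -2) misses the remaining region (no effect) — area = 131.08 mm². At z = 6.72: the cone contributes a regular 12-gon of circumradius 5.560 (interpolated between r1=8.5 and r2=5 at t=0.840) (area = (12/2)·5.560²·sin(360°/12) = 92.74 mm²); the 25.5×7 cube at (10.5, -2) contributes its full rectangle (area 178.50 mm²); After the difference (first − rest): starting from the cone (92.74 mm²), the 25.5×7 cube at (10.5, -2) misses the remaining region (no effect) — area = 92.74 mm². Checking containment: the cross-section at z = 6.72 is a subset of the cross-section at z = 4.32.

entirely on top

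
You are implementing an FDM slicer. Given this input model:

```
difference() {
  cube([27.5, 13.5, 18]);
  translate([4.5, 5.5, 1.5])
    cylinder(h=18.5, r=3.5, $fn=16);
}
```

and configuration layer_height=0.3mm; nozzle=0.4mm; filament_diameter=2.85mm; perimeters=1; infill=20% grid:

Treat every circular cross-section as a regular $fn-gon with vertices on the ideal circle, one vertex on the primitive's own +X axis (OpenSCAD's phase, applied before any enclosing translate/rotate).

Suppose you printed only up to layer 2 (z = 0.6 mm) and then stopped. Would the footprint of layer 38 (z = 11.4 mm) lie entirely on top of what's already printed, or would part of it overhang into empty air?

Compare the two slices. At z = 0.6: the cube is present — its section is the full 27.5×13.5 rectangle (area 371.25 mm²); the cylinder at (4.5, 5.5) is not intersected at this z (z outside [1.5, 20]); After the difference (first − rest): none of the subtracted shapes is present at this height, so the 27.5×13.5 cube is unchanged — area = 371.25 mm². At z = 11.4: the cube (footprint 27.5×13.5) is included at this height (area 371.25 mm²); the r=3.5 cylinder at (4.5, 5.5) contributes a regular 16-gon of circumradius 3.5 (area = (16/2)·3.500²·sin(360°/16) = 37.50 mm²); After the difference (first − rest): starting from the 27.5×13.5 cube (371.25 mm²), the r=3.5 cylinder at (4.5, 5.5) lies wholly inside it (removes its full 37.50 mm² and its 21.85 mm outline becomes a hole wall) — area = 333.75 mm². Checking containment: the cross-section at z = 11.4 is a subset of the cross-section at z = 0.6.

entirely on top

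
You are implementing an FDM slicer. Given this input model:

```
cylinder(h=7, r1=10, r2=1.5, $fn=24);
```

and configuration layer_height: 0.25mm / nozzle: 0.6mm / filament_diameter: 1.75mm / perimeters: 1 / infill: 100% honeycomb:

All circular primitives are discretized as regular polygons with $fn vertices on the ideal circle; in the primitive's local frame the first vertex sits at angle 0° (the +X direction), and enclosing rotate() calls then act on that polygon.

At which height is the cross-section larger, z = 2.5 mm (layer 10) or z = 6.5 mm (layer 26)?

layer 10 (z = 2.5 mm)

Layer 10 (z = 2.5): the cone: at t=0.357 of its height the radius interpolates to r₁+(r₂−r₁)t = 6.964, giving a regular 24-gon of that circumradius (area = (24/2)·6.964²·sin(360°/24) = 150.64 mm²). So its area = 150.64 mm². Layer 26 (z = 6.5): the cone: at t=0.929 of its height the radius interpolates to r₁+(r₂−r₁)t = 2.107, giving a regular 24-gon of that circumradius (area = (24/2)·2.107²·sin(360°/24) = 13.79 mm²). So its area = 13.79 mm². Layer 10 is larger (150.64 vs 13.79 mm²).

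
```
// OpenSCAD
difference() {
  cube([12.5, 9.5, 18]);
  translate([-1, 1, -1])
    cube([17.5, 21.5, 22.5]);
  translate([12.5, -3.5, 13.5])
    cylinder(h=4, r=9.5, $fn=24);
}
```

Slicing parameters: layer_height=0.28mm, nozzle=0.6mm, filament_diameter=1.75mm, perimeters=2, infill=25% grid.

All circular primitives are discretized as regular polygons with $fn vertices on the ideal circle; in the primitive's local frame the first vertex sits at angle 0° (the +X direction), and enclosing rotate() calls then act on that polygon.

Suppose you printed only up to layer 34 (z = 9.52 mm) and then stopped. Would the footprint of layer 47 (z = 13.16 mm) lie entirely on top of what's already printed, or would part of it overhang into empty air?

entirely on top

Compare the two slices. At z = 9.52: the 12.5×9.5 cube contributes its full rectangle (area 118.75 mm²); the cube at (-1, 1) is present — its section is the full 17.5×21.5 rectangle (area 376.25 mm²); the cylinder at (12.5, -3.5) is absent (z outside [13.5, 17.5]); Taking the first minus the rest: starting from the 12.5×9.5 cube (118.75 mm²), the 17.5×21.5 cube at (-1, 1) partially overlaps it — only the 106.25 mm² overlap (of its 376.25 mm²) is removed, clipping the outline — area = 12.50 mm². At z = 13.16: the 12.5×9.5 cube contributes its full rectangle (area 118.75 mm²); the cube at (-1, 1) (footprint 17.5×21.5) is included at this height (area 376.25 mm²); the cylinder at (12.5, -3.5) does not reach this height (z outside [13.5, 17.5]); Subtracting the remaining from the first: starting from the 12.5×9.5 cube (118.75 mm²), the 17.5×21.5 cube at (-1, 1) partially overlaps it — only the 106.25 mm² overlap (of its 376.25 mm²) is removed, clipping the outline — area = 12.50 mm². Checking containment: the cross-section at z = 13.16 is a subset of the cross-section at z = 9.52.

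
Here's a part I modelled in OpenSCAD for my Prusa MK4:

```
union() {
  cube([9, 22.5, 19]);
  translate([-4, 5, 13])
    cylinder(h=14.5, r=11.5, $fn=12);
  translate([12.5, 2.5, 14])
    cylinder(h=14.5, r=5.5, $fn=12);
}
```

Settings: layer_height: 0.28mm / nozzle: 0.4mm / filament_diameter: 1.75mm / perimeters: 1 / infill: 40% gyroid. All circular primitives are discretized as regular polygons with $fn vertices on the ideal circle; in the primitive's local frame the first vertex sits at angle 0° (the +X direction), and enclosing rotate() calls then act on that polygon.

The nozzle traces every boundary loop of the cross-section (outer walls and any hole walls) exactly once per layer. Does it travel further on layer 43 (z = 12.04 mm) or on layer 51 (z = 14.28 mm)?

layer 51 (z = 14.28 mm)

Layer 43 (z = 12.04): the cube is present — its section is the full 9×22.5 rectangle (perimeter 63.00 mm); the cylinder at (-4, 5) is not intersected at this z (z outside [13, 27.5]); the cylinder at (12.5, 2.5) does not reach this height (z outside [14, 28.5]); Merging all regions: only the 9×22.5 cube is present, so the union is just that shape — boundary = 63.00 mm. So its perimeter = 63.00 mm. Layer 51 (z = 14.28): the 9×22.5 cube contributes its full rectangle (perimeter 63.00 mm); the cylinder at (-4, 5): section is a regular 12-gon, circumradius r=11.5 (perimeter = 2·12·11.500·sin(180°/12) = 71.43 mm); the cylinder at (12.5, 2.5): section is a regular 12-gon, circumradius r=5.5 (perimeter = 2·12·5.500·sin(180°/12) = 34.16 mm); Combining (union): the regions partially overlap (shared area 98.93 mm²), so the edge portions inside another operand are dropped and the merged outline is re-measured after clipping — boundary = 113.05 mm. So its perimeter = 113.05 mm. Layer 51 is larger (113.05 vs 63.00 mm).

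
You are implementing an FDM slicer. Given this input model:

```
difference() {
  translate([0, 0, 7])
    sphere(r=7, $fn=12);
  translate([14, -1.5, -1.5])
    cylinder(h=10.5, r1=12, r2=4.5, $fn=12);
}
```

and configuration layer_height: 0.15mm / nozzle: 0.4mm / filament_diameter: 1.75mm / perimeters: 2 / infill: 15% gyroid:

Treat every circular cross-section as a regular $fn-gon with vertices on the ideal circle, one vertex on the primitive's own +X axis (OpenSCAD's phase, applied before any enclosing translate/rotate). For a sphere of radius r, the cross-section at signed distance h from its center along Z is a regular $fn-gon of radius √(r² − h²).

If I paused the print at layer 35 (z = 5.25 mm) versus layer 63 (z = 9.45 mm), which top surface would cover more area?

Layer 35 (z = 5.25): the r=7 sphere slices to a regular 12-gon of circumradius 6.778 (√(r²−h²) with h=1.75 from center) (area = (12/2)·6.778²·sin(360°/12) = 137.81 mm²); the cone at (14, -1.5) (r1=12→r2=4.5) has section circumradius 7.179 here — a regular 12-gon (area = (12/2)·7.179²·sin(360°/12) = 154.60 mm²); After the difference (first − rest): starting from the r=7 sphere (137.81 mm²), the cone at (14, -1.5) misses the remaining region (no effect) — area = 137.81 mm². So its area = 137.81 mm². Layer 63 (z = 9.45): the r=7 sphere contributes a regular 12-gon of circumradius √(7²−2.45²) = 6.557 (area = (12/2)·6.557²·sin(360°/12) = 128.99 mm²); the cone at (14, -1.5) is absent (z outside [-1.5, 9]); After the difference (first − rest): none of the subtracted shapes is present at this height, so the r=7 sphere is unchanged — area = 128.99 mm². So its area = 128.99 mm². Layer 35 is larger (137.81 vs 128.99 mm²).

layer 35 (z = 5.25 mm)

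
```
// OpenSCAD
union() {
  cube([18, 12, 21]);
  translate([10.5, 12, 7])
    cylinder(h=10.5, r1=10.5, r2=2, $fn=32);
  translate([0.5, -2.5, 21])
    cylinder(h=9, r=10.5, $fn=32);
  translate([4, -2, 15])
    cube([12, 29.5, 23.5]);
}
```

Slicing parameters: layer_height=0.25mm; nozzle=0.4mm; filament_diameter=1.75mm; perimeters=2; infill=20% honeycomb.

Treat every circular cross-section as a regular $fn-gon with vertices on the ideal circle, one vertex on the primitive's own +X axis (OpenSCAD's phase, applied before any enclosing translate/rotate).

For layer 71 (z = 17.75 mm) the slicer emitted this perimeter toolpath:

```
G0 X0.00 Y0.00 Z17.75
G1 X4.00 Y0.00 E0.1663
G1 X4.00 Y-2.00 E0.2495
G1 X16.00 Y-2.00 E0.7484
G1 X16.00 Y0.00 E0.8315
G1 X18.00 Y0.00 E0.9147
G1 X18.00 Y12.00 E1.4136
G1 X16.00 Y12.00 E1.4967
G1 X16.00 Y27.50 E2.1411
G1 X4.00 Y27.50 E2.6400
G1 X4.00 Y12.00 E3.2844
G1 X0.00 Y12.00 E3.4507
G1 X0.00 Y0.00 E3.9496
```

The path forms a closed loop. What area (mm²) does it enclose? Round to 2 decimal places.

Apply the shoelace formula to the sequence of (X, Y) vertices; enclosed area = 426.00 mm².

426.00 mm²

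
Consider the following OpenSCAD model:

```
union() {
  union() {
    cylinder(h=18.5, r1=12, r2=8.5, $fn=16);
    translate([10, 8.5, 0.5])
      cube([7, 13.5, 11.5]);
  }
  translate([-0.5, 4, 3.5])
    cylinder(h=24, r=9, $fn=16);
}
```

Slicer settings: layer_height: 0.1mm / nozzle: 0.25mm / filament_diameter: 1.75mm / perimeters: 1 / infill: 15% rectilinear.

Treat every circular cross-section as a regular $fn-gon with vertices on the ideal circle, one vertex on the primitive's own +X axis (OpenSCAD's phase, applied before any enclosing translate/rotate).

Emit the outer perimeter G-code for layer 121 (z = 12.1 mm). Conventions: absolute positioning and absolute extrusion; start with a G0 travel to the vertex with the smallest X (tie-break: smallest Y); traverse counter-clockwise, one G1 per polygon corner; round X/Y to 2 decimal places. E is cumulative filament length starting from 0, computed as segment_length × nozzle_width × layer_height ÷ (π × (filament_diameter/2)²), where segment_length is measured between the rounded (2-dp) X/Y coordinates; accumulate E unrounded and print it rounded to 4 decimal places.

At z = 12.1 mm: the cone: at t=0.654 of its height the radius interpolates to r₁+(r₂−r₁)t = 9.711, giving a regular 16-gon of that circumradius; the cube at (10, 8.5) is not intersected at this z (z outside [0.5, 12]); Merging all regions: only the cone is present, so the union is just that shape — 1 connected region; the r=9 cylinder at (-0.5, 4) gives a regular 16-gon of circumradius 9 (constant along its height); Taking the union: the regions partially overlap (shared area 193.34 mm²), so overlapping operands fuse into one piece — 1 connected region. The outline is a single polygon with 20 vertices. Extrusion per mm of travel: 0.25 × 0.1 / (π × 0.875²) = 0.010394. Accumulating E over each segment gives final E = 0.6934.

G0 X-9.71 Y0.00 Z12.10
G1 X-8.97 Y-3.72 E0.0394
G1 X-6.87 Y-6.87 E0.0788
G1 X-3.72 Y-8.97 E0.1181
G1 X0.00 Y-9.71 E0.1575
G1 X3.72 Y-8.97 E0.1970
G1 X6.87 Y-6.87 E0.2363
G1 X8.97 Y-3.72 E0.2757
G1 X9.71 Y0.00 E0.3151
G1 X8.97 Y3.72 E0.3545
G1 X8.38 Y4.60 E0.3655
G1 X7.81 Y7.44 E0.3956
G1 X5.86 Y10.36 E0.4321
G1 X2.94 Y12.31 E0.4686
G1 X-0.50 Y13.00 E0.5051
G1 X-3.94 Y12.31 E0.5416
G1 X-6.86 Y10.36 E0.5780
G1 X-8.81 Y7.44 E0.6145
G1 X-9.50 Y4.00 E0.6510
G1 X-9.21 Y2.53 E0.6666
G1 X-9.71 Y0.00 E0.6934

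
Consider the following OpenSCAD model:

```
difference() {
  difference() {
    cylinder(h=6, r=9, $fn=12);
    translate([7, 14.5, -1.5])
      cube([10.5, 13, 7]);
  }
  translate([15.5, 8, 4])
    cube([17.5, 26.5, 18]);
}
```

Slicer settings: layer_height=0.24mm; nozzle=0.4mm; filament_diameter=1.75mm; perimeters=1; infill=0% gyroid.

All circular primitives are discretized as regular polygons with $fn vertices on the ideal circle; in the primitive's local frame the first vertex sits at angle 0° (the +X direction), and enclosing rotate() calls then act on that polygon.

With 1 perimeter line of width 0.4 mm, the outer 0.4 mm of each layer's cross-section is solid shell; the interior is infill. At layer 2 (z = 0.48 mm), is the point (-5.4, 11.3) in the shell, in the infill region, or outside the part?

outside

At z = 0.48 mm: the r=9 cylinder gives a regular 12-gon of circumradius 9 (constant along its height); the 10.5×13 cube at (7, 14.5) contributes its full rectangle; After the difference (first − rest): starting from the r=9 cylinder, the 10.5×13 cube at (7, 14.5) misses the remaining region (no effect) — 1 connected region; the cube at (15.5, 8) does not reach this height (z outside [4, 22]); After the difference (first − rest): none of the subtracted shapes is present at this height, so that combined region is unchanged — 1 connected region. Overall, the cross-section is a single solid region. The nearest boundary edge runs (-4.50, 7.79)→(0.00, 9.00); distance from the point to it = 3.62 mm. The point is not inside any of the regions above, so it lies outside the cross-section (3.62 mm from the nearest boundary).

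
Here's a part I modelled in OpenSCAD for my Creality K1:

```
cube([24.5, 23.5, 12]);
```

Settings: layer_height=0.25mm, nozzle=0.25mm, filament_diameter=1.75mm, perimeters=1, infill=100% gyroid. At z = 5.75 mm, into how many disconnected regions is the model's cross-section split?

At z = 5.75 mm: the cube is present — its section is the full 24.5×23.5 rectangle. The result has 1 disconnected region.

1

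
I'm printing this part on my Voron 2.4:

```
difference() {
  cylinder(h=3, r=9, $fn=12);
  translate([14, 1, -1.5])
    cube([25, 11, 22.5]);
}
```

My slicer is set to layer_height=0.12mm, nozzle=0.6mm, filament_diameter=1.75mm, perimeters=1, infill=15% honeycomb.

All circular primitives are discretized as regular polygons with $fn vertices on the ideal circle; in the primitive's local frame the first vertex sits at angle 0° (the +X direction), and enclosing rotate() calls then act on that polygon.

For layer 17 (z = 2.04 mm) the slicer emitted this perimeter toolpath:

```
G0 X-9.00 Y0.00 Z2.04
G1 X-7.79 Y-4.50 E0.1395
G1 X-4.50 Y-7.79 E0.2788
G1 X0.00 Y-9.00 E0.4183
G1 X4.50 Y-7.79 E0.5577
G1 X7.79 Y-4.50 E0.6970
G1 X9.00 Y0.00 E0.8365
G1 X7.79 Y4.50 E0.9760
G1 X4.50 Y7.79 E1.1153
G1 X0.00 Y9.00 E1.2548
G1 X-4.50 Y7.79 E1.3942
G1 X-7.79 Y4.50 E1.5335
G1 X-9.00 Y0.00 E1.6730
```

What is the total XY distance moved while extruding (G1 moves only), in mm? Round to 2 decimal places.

55.89 mm

Sum the Euclidean lengths of each G1 segment: total = 55.89 mm.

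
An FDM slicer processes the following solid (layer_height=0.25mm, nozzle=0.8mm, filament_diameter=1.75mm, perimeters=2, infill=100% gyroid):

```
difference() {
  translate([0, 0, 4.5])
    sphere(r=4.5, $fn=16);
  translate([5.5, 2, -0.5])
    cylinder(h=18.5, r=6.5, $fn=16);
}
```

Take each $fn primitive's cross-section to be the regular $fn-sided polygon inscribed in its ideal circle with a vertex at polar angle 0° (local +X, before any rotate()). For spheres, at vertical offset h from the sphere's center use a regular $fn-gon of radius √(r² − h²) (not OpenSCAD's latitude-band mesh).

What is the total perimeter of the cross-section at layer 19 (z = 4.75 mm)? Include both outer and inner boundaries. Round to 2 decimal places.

At z = 4.75 mm: the sphere: section is a regular 16-gon, circumradius = √(r²−h²) = √(4.5²−0.25²) = 4.493 (perimeter = 2·16·4.493·sin(180°/16) = 28.05 mm); the r=6.5 cylinder at (5.5, 2) gives a regular 16-gon of circumradius 6.5 (constant along its height) (perimeter = 2·16·6.500·sin(180°/16) = 40.58 mm); Subtracting the remaining from the first: starting from the r=4.5 sphere, the r=6.5 cylinder at (5.5, 2) partially overlaps it — only the 31.08 mm² overlap (of its 129.35 mm²) is removed, clipping the outline — boundary = 25.55 mm. Overall, the cross-section is a single solid region. Total boundary length (outer) = 25.55 mm.

25.55 mm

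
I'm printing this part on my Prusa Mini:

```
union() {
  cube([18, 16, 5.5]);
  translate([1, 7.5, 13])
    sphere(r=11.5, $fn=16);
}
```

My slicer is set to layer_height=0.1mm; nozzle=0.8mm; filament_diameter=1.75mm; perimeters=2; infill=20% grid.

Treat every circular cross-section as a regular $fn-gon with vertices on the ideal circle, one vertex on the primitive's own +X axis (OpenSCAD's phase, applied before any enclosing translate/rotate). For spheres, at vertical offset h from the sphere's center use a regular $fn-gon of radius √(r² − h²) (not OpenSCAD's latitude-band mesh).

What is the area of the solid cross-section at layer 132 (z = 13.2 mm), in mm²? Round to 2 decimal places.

At z = 13.2 mm: the cube is absent (z outside [0, 5.5]); the r=11.5 sphere at (1, 7.5) slices to a regular 16-gon of circumradius 11.498 (√(r²−h²) with h=0.2 from center) (area = (16/2)·11.498²·sin(360°/16) = 404.76 mm²); Taking the union: only the r=11.5 sphere at (1, 7.5) is present, so the union is just that shape — area = 404.76 mm². Overall, the cross-section is a single solid region. Net area = 404.76 mm².

404.76 mm²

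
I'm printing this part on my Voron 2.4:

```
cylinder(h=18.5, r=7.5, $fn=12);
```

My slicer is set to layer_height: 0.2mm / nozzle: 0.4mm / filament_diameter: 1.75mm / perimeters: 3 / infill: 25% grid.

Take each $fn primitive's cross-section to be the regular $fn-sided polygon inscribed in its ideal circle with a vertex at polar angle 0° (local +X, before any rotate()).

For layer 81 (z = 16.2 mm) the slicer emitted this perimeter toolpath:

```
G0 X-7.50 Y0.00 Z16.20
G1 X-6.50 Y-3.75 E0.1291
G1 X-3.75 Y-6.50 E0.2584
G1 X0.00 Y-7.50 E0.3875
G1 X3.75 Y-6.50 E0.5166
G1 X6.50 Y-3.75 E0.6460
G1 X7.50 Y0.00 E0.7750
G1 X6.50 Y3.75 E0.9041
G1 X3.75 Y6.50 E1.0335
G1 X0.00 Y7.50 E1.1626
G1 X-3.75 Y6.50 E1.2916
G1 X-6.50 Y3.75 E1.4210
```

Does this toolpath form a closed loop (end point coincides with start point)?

no

Start point (G0): (-7.50, 0.00). End point (last G1): the path does not return to the start — open.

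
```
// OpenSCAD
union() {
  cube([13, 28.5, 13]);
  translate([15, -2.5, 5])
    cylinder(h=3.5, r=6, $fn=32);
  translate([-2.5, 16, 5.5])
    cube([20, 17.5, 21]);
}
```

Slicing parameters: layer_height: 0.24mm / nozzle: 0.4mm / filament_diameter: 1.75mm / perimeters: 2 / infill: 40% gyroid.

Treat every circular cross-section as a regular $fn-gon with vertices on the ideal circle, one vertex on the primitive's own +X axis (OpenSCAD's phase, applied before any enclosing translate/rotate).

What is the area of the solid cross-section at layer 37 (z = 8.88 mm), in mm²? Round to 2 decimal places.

At z = 8.88 mm: the cube (footprint 13×28.5) is included at this height (area 370.50 mm²); the cylinder at (15, -2.5) is not intersected at this z (z outside [5, 8.5]); the cube at (-2.5, 16) is present — its section is the full 20×17.5 rectangle (area 350.00 mm²); Merging all regions: the regions partially overlap — summed areas 720.50 mm² minus the doubly-counted overlap 162.50 mm² gives 558.00 mm² — area = 558.00 mm². Overall, the cross-section is a single solid region. Net area = 558.00 mm².

558.00 mm²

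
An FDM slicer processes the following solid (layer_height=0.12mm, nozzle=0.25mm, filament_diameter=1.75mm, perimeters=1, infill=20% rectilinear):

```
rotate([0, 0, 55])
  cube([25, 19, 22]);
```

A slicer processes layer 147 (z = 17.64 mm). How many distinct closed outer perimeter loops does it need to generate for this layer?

1

At z = 17.64 mm: the 25×19 cube contributes its full rectangle; (rotated 55° about Z; rotation is an isometry so areas/perimeters/island counts are preserved). The result has 1 disconnected region.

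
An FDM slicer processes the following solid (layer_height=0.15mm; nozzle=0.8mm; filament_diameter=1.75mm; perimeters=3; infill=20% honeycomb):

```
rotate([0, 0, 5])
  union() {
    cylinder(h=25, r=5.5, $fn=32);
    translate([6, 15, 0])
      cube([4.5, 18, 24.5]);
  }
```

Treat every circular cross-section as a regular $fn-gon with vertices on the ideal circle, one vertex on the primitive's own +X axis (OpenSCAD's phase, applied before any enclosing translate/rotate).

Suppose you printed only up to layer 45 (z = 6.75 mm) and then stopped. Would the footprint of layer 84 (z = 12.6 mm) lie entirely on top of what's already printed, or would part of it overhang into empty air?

Compare the two slices. At z = 6.75: the r=5.5 cylinder contributes a regular 32-gon of circumradius 5.5 (area = (32/2)·5.500²·sin(360°/32) = 94.42 mm²); the 4.5×18 cube at (6, 15) contributes its full rectangle (area 81.00 mm²); Merging all regions: the 2 present regions are separate (no shared area or edge), so areas and boundary lengths simply add and each stays a separate island — area = 175.42 mm²; (whole slice rotated 5° about Z — lengths, areas and connectivity unchanged). At z = 12.6: the r=5.5 cylinder contributes a regular 32-gon of circumradius 5.5 (area = (32/2)·5.500²·sin(360°/32) = 94.42 mm²); the 4.5×18 cube at (6, 15) contributes its full rectangle (area 81.00 mm²); Taking the union: the 2 present regions are separate (no shared area or edge), so areas and boundary lengths simply add and each stays a separate island — area = 175.42 mm²; (whole slice rotated 5° about Z — lengths, areas and connectivity unchanged). Checking containment: the cross-section at z = 12.6 is a subset of the cross-section at z = 6.75.

entirely on top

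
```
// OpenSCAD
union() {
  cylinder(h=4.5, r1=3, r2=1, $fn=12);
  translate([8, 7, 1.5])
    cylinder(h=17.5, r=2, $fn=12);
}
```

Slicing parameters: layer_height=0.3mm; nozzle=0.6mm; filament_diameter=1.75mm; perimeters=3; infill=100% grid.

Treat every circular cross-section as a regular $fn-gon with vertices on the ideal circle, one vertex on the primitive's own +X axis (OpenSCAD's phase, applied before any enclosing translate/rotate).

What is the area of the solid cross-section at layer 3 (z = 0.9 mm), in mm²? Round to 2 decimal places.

20.28 mm²

At z = 0.9 mm: the cone: at t=0.200 of its height the radius interpolates to r₁+(r₂−r₁)t = 2.600, giving a regular 12-gon of that circumradius (area = (12/2)·2.600²·sin(360°/12) = 20.28 mm²); the cylinder at (8, 7) does not reach this height (z outside [1.5, 19]); Taking the union: only the cone is present, so the union is just that shape — area = 20.28 mm². Overall, the cross-section is a single solid region. Net area = 20.28 mm².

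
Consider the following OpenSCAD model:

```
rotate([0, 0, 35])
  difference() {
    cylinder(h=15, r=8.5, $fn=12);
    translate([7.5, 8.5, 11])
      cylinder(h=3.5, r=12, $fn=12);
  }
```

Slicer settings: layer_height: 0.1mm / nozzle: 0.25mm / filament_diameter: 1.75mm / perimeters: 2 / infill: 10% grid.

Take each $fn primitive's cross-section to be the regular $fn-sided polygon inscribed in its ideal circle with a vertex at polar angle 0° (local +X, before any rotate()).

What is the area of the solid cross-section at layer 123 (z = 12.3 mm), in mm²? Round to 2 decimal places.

118.99 mm²

At z = 12.3 mm: the r=8.5 cylinder gives a regular 12-gon of circumradius 8.5 (constant along its height) (area = (12/2)·8.500²·sin(360°/12) = 216.75 mm²); the cylinder at (7.5, 8.5): section is a regular 12-gon, circumradius r=12 (area = (12/2)·12.000²·sin(360°/12) = 432.00 mm²); After the difference (first − rest): starting from the r=8.5 cylinder (216.75 mm²), the r=12 cylinder at (7.5, 8.5) partially overlaps it — only the 97.76 mm² overlap (of its 432.00 mm²) is removed, clipping the outline — area = 118.99 mm²; (rotated 35° about Z; rotation is an isometry so areas/perimeters/island counts are preserved). Overall, the cross-section is a single solid region. Net area = 118.99 mm².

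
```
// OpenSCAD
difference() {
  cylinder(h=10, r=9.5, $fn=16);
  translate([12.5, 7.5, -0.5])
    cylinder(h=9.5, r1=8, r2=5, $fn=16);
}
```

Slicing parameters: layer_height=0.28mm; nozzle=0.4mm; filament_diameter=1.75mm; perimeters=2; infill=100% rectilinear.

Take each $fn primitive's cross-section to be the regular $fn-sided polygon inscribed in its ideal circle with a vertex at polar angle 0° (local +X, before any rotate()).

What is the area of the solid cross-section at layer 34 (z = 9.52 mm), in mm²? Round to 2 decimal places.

276.30 mm²

At z = 9.52 mm: the r=9.5 cylinder gives a regular 16-gon of circumradius 9.5 (constant along its height) (area = (16/2)·9.500²·sin(360°/16) = 276.30 mm²); the cone at (12.5, 7.5) does not reach this height (z outside [-0.5, 9]); Subtracting the remaining from the first: none of the subtracted shapes is present at this height, so the r=9.5 cylinder is unchanged — area = 276.30 mm². Overall, the cross-section is a single solid region. Net area = 276.30 mm².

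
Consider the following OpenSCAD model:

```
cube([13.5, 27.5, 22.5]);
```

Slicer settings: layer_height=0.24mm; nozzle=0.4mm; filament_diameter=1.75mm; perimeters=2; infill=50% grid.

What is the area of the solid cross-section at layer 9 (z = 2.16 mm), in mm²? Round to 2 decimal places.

At z = 2.16 mm: the 13.5×27.5 cube contributes its full rectangle (area 371.25 mm²). Overall, the cross-section is a single solid region. Net area = 371.25 mm².

371.25 mm²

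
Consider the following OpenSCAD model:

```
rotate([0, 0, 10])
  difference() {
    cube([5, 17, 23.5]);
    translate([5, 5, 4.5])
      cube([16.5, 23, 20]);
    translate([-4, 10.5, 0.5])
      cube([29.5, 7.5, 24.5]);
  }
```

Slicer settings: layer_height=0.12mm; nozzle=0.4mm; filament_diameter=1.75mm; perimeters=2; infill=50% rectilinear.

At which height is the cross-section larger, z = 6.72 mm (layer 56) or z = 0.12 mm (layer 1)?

layer 1 (z = 0.12 mm)

Layer 56 (z = 6.72): the cube (footprint 5×17) is included at this height (area 85.00 mm²); the cube at (5, 5) (footprint 16.5×23) is included at this height (area 379.50 mm²); the cube at (-4, 10.5) is present — its section is the full 29.5×7.5 rectangle (area 221.25 mm²); Taking the first minus the rest: starting from the 5×17 cube (85.00 mm²), the 16.5×23 cube at (5, 5) misses the remaining region (no effect); the 29.5×7.5 cube at (-4, 10.5) partially overlaps it — only the 32.50 mm² overlap (of its 221.25 mm²) is removed, clipping the outline — area = 52.50 mm²; (whole slice rotated 10° about Z — lengths, areas and connectivity unchanged). So its area = 52.50 mm². Layer 1 (z = 0.12): the cube (footprint 5×17) is included at this height (area 85.00 mm²); the cube at (5, 5) does not reach this height (z outside [4.5, 24.5]); the cube at (-4, 10.5) does not reach this height (z outside [0.5, 25]); After the difference (first − rest): none of the subtracted shapes is present at this height, so the 5×17 cube is unchanged — area = 85.00 mm²; (rotated 10° about Z; rotation is an isometry so areas/perimeters/island counts are preserved). So its area = 85.00 mm². Layer 1 is larger (85.00 vs 52.50 mm²).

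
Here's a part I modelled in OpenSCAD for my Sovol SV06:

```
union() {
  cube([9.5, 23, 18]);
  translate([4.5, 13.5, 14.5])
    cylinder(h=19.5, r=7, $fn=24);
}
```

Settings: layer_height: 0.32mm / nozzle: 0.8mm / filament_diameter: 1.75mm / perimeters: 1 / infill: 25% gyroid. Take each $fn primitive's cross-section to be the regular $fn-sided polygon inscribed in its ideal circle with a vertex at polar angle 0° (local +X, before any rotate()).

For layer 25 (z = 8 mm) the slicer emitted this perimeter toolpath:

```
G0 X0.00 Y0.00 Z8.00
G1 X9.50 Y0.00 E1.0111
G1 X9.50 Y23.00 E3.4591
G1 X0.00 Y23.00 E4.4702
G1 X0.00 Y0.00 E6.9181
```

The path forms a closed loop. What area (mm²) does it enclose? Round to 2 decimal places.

Apply the shoelace formula to the sequence of (X, Y) vertices; enclosed area = 218.50 mm².

218.50 mm²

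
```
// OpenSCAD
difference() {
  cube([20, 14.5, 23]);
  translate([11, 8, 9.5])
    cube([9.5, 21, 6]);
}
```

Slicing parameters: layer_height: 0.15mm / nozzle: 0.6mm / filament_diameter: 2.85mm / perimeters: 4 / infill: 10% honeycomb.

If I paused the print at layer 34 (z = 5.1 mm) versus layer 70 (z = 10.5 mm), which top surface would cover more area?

layer 34 (z = 5.1 mm)

Layer 34 (z = 5.1): the cube is present — its section is the full 20×14.5 rectangle (area 290.00 mm²); the cube at (11, 8) does not reach this height (z outside [9.5, 15.5]); Subtracting the remaining from the first: none of the subtracted shapes is present at this height, so the 20×14.5 cube is unchanged — area = 290.00 mm². So its area = 290.00 mm². Layer 70 (z = 10.5): the cube (footprint 20×14.5) is included at this height (area 290.00 mm²); the cube at (11, 8) (footprint 9.5×21) is included at this height (area 199.50 mm²); Subtracting the remaining from the first: starting from the 20×14.5 cube (290.00 mm²), the 9.5×21 cube at (11, 8) partially overlaps it — only the 58.50 mm² overlap (of its 199.50 mm²) is removed, clipping the outline — area = 231.50 mm². So its area = 231.50 mm². Layer 34 is larger (290.00 vs 231.50 mm²).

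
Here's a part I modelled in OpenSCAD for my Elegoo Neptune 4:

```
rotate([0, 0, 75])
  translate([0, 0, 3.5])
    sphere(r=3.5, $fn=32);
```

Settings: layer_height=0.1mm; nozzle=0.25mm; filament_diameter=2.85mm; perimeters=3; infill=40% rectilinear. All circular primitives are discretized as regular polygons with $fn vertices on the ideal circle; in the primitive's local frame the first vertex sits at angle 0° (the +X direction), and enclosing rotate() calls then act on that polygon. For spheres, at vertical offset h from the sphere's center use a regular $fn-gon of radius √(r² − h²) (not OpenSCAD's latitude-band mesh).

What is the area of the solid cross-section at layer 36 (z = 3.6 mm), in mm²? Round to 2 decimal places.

At z = 3.6 mm: the r=3.5 sphere contributes a regular 32-gon of circumradius √(3.5²−0.1²) = 3.499 (area = (32/2)·3.499²·sin(360°/32) = 38.21 mm²); (whole slice rotated 75° about Z — lengths, areas and connectivity unchanged). Overall, the cross-section is a single solid region. Net area = 38.21 mm².

38.21 mm²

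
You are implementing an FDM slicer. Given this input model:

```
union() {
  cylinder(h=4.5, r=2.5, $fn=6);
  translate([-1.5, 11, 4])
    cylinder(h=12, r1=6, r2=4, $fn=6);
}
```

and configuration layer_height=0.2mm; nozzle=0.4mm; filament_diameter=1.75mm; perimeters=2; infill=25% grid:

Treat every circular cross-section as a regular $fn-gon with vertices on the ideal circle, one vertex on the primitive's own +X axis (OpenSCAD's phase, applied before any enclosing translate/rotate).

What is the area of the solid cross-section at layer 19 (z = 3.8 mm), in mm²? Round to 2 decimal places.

At z = 3.8 mm: the r=2.5 cylinder gives a regular 6-gon of circumradius 2.5 (constant along its height) (area = (6/2)·2.500²·sin(360°/6) = 16.24 mm²); the cone at (-1.5, 11) is not intersected at this z (z outside [4, 16]); Combining (union): only the r=2.5 cylinder is present, so the union is just that shape — area = 16.24 mm². Overall, the cross-section is a single solid region. Net area = 16.24 mm².

16.24 mm²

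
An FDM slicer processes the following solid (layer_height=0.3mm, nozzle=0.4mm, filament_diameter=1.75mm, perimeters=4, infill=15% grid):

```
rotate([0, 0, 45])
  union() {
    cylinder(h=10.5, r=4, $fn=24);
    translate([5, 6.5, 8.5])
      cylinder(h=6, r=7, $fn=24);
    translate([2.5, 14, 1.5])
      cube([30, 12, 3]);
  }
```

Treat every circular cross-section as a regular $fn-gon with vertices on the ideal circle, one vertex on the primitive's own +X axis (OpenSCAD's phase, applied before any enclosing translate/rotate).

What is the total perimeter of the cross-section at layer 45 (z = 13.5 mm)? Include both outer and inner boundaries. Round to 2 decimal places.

At z = 13.5 mm: the cylinder is absent (z outside [0, 10.5]); the cylinder at (5, 6.5): section is a regular 24-gon, circumradius r=7 (perimeter = 2·24·7.000·sin(180°/24) = 43.86 mm); the cube at (2.5, 14) does not reach this height (z outside [1.5, 4.5]); Taking the union: only the r=7 cylinder at (5, 6.5) is present, so the union is just that shape — boundary = 43.86 mm; (rotated 45° about Z; rotation is an isometry so areas/perimeters/island counts are preserved). Overall, the cross-section is a single solid region. Total boundary length (outer) = 43.86 mm.

43.86 mm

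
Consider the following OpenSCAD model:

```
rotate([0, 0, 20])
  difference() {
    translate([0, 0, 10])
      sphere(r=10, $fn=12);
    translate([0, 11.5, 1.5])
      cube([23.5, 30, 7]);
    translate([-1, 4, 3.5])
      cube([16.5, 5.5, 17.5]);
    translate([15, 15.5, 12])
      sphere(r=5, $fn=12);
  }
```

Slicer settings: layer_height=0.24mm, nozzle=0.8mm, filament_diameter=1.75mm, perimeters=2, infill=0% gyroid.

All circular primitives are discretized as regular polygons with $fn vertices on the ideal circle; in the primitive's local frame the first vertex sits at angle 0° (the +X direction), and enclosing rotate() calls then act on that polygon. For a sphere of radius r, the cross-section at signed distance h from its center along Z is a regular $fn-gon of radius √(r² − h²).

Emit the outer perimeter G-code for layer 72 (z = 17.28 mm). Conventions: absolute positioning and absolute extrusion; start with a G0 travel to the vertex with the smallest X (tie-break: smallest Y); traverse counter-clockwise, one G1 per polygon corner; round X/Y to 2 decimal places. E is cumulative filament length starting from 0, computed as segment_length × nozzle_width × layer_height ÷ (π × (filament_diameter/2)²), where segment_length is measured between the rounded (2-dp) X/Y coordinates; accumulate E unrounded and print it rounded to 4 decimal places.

At z = 17.28 mm: the r=10 sphere slices to a regular 12-gon of circumradius 6.856 (√(r²−h²) with h=7.28 from center); the cube at (0, 11.5) is not intersected at this z (z outside [1.5, 8.5]); the cube at (-1, 4) is present — its section is the full 16.5×5.5 rectangle; the sphere at (15, 15.5) is absent (|z−center|=5.280 > r=5); After the difference (first − rest): starting from the r=10 sphere, the 16.5×5.5 cube at (-1, 4) partially overlaps it — only the 12.81 mm² overlap (of its 90.75 mm²) is removed, clipping the outline — 1 connected region; (rotated 20° about Z; rotation is an isometry so areas/perimeters/island counts are preserved). The outline is a single polygon with 13 vertices. Extrusion per mm of travel: 0.8 × 0.24 / (π × 0.875²) = 0.079824. Accumulating E over each segment gives final E = 3.5287.

G0 X-6.75 Y1.19 Z17.28
G1 X-6.44 Y-2.34 E0.2829
G1 X-4.41 Y-5.25 E0.5661
G1 X-1.19 Y-6.75 E0.8496
G1 X2.34 Y-6.44 E1.1325
G1 X5.25 Y-4.41 E1.4157
G1 X6.75 Y-1.19 E1.6993
G1 X6.44 Y2.34 E1.9822
G1 X4.41 Y5.25 E2.2654
G1 X3.67 Y5.59 E2.3304
G1 X-2.31 Y3.42 E2.8382
G1 X-3.19 Y5.85 E3.0445
G1 X-5.25 Y4.41 E3.2451
G1 X-6.75 Y1.19 E3.5287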